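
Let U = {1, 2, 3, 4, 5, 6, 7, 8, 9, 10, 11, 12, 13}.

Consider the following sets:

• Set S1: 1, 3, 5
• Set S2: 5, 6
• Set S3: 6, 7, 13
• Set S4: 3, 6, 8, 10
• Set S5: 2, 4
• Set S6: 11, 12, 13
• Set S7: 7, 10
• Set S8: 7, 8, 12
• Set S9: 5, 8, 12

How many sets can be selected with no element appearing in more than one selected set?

4

S2, S5, S6, S7 are pairwise disjoint (S2={5,6}; S5={2,4}; S6={11,12,13}; S7={7,10}).
Every remaining set overlaps one of these, and no 5 of the listed sets are pairwise disjoint, so 4 is the maximum.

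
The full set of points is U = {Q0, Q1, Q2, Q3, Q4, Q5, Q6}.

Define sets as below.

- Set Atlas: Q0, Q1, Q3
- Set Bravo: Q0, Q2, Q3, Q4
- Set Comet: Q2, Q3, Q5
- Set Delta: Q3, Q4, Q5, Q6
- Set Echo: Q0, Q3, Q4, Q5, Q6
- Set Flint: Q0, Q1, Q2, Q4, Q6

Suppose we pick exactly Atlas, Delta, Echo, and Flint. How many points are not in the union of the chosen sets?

Union of Atlas, Delta, Echo, Flint = {Q0, Q1, Q2, Q3, Q4, Q5, Q6} — that's every point, so 0 are uncovered.

0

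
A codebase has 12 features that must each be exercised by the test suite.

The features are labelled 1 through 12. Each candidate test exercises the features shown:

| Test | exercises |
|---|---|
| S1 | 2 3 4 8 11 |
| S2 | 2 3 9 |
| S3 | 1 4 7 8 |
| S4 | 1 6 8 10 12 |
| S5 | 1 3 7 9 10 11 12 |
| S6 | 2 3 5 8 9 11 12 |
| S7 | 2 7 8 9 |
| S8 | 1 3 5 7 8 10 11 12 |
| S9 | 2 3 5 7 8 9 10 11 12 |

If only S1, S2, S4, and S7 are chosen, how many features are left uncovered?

1

Union of S1, S2, S4, S7 = {1, 2, 3, 4, 6, 7, 8, 9, 10, 11, 12}.
Not covered: 5 — 1 feature.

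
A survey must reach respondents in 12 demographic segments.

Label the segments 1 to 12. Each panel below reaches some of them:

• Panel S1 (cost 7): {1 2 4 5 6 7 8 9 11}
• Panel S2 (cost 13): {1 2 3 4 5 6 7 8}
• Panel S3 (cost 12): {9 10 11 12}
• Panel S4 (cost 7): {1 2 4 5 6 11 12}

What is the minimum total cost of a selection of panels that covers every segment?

S2, S3 together cover every segment (S2 ∪ S3 = {1, 2, 3, 4, 5, 6, 7, 8, 9, 10, 11, 12}); total cost 13 + 12 = 25.
The greedy pick S1, S3, S2 costs 32; no covering selection beats 25.

25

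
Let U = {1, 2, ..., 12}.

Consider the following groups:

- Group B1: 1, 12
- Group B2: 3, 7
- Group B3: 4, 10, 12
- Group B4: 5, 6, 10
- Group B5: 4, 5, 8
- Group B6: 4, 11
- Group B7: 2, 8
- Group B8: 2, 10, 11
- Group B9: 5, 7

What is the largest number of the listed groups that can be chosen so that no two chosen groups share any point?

B1, B2, B4, B6, B7 are pairwise disjoint (B1={1,12}; B2={3,7}; B4={5,6,10}; B6={4,11}; B7={2,8}).
Every remaining group overlaps one of these, and no 6 of the listed groups are pairwise disjoint, so 5 is the maximum.

5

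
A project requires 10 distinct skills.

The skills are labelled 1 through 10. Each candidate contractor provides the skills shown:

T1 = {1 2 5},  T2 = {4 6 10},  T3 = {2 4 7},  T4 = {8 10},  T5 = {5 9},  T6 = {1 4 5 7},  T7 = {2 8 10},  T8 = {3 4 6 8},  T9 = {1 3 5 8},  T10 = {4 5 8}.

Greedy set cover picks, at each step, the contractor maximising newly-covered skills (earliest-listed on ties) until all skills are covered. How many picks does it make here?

4

Greedy: pick T6 (covers 4 new) → pick T7 (covers 3 new) → pick T8 (covers 2 new) → pick T5 (covers 1 new). Total picks: 4.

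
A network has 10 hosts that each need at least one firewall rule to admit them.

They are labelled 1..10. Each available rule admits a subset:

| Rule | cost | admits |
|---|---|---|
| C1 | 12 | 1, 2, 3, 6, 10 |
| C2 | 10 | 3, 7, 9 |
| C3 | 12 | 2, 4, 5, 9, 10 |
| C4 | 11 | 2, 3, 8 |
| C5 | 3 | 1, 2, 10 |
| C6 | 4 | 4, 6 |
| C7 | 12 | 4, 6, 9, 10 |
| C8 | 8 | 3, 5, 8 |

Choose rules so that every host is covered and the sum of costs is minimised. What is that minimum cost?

25

C2, C5, C6, C8 together cover every host (C2 ∪ C5 ∪ C6 ∪ C8 = {1, 2, 3, 4, 5, 6, 7, 8, 9, 10}); total cost 10 + 3 + 4 + 8 = 25.
No covering selection has total cost below 25.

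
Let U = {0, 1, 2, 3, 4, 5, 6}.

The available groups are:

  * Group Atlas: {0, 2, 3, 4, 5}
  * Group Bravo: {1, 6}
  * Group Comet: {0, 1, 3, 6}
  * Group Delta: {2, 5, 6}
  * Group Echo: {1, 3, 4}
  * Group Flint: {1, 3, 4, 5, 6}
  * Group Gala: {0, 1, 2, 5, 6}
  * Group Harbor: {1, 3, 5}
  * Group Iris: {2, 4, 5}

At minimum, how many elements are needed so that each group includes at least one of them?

H = {1, 5} meets every group (each contains at least one member of H), and |H| = 2.
The groups Comet, Iris are pairwise disjoint, so any hitting set needs a separate element for each — at least 2. Hence 2 is optimal.

2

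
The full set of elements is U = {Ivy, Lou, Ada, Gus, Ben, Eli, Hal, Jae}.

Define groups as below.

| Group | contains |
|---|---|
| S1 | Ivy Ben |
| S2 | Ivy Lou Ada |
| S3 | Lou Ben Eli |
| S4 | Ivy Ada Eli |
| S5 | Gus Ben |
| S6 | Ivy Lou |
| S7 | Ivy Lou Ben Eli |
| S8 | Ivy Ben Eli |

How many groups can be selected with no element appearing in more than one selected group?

S4, S5 are pairwise disjoint (S4={Ivy,Ada,Eli}; S5={Gus,Ben}).
Every remaining group overlaps one of these, and no 3 of the listed groups are pairwise disjoint, so 2 is the maximum.

2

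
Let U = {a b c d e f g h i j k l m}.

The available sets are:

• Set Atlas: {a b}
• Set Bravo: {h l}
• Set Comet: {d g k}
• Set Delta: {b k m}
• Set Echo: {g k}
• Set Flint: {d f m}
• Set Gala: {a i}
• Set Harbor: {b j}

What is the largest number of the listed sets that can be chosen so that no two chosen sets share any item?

Bravo, Echo, Flint, Gala, Harbor are pairwise disjoint (Bravo={h,l}; Echo={g,k}; Flint={d,f,m}; Gala={a,i}; Harbor={b,j}).
Every remaining set overlaps one of these, and no 6 of the listed sets are pairwise disjoint, so 5 is the maximum.

5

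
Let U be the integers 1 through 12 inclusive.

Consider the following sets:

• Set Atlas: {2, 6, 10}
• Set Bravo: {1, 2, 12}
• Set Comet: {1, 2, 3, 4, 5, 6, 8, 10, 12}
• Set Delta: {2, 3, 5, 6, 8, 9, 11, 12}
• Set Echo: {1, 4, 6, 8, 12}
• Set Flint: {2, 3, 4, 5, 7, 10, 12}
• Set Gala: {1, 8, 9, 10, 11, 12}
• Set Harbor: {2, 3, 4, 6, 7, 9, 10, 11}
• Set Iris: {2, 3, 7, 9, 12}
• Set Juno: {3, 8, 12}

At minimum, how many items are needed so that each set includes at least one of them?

2

The 2 items {2, 8} hit every set.
The sets Atlas, Juno are pairwise disjoint, so any hitting set needs a separate item for each — at least 2. Hence 2 is optimal.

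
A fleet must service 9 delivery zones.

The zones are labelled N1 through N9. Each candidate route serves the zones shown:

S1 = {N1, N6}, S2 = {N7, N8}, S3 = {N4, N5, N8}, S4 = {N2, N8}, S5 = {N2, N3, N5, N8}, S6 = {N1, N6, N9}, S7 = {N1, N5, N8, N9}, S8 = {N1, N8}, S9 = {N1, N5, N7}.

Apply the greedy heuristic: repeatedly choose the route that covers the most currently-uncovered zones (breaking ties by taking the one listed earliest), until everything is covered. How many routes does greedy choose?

4

Greedy: pick S5 (covers 4 new) → pick S6 (covers 3 new) → pick S2 (covers 1 new) → pick S3 (covers 1 new). Total picks: 4.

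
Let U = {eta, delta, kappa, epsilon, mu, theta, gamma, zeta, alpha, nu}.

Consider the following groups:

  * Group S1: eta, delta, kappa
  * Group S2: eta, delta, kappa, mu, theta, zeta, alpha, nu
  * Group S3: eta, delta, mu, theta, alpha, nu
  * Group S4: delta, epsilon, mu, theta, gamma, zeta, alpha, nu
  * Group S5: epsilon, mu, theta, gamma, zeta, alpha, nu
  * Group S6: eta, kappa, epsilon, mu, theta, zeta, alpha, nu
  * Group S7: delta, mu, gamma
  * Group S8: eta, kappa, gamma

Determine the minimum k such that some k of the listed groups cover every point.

2

S4 and S8 together: S4 ∪ S8 = {eta, delta, kappa, epsilon, mu, theta, gamma, zeta, alpha, nu} — every point is covered.
No single group has all 10 points (the largest, S2, has 8), so 2 is optimal.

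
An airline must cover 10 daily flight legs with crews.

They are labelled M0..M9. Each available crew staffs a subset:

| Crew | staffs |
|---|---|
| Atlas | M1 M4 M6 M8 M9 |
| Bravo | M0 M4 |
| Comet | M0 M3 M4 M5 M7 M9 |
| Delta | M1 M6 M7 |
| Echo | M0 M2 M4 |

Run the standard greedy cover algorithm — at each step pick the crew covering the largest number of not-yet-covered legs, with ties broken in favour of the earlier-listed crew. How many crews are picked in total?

Greedy: pick Comet (covers 6 new) → pick Atlas (covers 3 new) → pick Echo (covers 1 new). Total picks: 3.

3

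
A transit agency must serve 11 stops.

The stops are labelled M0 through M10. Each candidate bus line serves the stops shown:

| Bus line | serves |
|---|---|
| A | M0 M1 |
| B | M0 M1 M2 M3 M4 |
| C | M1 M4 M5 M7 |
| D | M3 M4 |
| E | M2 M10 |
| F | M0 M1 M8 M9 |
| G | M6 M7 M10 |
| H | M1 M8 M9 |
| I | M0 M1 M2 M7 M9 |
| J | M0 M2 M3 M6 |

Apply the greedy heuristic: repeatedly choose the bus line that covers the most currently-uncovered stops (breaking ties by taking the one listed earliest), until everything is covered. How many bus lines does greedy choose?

4

Greedy: pick B (covers 5 new) → pick G (covers 3 new) → pick F (covers 2 new) → pick C (covers 1 new). Total picks: 4.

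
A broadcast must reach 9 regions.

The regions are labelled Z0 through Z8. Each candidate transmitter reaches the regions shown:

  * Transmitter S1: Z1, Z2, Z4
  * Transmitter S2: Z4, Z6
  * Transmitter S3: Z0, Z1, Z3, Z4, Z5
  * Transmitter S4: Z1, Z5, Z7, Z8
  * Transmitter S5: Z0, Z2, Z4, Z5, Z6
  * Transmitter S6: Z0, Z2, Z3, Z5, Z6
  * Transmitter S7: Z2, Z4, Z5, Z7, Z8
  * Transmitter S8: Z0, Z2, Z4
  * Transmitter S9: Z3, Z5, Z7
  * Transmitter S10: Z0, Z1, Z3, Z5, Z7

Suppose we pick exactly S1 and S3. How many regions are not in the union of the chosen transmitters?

3

Union of S1, S3 = {Z0, Z1, Z2, Z3, Z4, Z5}.
Not covered: Z6, Z7, Z8 — 3 regions.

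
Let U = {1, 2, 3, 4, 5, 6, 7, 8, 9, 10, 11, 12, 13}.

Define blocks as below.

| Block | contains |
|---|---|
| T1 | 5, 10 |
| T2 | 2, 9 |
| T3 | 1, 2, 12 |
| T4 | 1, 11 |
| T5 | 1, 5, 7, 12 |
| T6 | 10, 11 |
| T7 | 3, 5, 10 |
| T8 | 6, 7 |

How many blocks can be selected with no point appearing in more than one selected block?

4

T2, T4, T7, T8 are pairwise disjoint (T2={2,9}; T4={1,11}; T7={3,5,10}; T8={6,7}).
Every remaining block overlaps one of these, and no 5 of the listed blocks are pairwise disjoint, so 4 is the maximum.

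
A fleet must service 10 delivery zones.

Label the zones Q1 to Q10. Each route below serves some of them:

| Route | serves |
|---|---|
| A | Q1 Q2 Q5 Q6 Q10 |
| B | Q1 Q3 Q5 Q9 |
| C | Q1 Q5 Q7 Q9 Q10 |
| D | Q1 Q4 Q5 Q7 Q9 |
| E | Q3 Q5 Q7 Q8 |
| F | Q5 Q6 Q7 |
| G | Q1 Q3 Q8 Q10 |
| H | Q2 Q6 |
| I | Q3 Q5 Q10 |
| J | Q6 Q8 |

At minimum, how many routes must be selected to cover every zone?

3

Take {D, G, H}. Their union is {Q1, Q2, Q3, Q4, Q5, Q6, Q7, Q8, Q9, Q10}, which is all 10 zones.
Only D contains Q4, so D is forced; the remaining 5 zones need at least 2 more routes (each remaining route adds at most 3) — so at least 3 routes are needed, and 3 is optimal.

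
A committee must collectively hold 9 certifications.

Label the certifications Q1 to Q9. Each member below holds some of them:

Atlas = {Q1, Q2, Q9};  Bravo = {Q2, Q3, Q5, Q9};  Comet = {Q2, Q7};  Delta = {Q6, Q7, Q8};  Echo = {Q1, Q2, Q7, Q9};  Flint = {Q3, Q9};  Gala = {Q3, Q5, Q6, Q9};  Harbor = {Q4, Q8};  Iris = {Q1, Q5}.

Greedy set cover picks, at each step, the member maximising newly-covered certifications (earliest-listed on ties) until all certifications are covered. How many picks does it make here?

4

Greedy: pick Bravo (covers 4 new) → pick Delta (covers 3 new) → pick Atlas (covers 1 new) → pick Harbor (covers 1 new). Total picks: 4.
(The true minimum cover uses only 3 members, so greedy is not optimal here.)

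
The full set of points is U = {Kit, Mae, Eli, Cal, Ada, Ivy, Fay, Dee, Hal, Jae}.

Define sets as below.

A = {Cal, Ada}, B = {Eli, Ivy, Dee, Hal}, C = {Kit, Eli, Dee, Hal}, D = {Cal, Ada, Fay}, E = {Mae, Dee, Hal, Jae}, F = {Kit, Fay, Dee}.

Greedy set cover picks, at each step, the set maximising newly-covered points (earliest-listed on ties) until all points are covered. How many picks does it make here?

4

Greedy: pick B (covers 4 new) → pick D (covers 3 new) → pick E (covers 2 new) → pick C (covers 1 new). Total picks: 4.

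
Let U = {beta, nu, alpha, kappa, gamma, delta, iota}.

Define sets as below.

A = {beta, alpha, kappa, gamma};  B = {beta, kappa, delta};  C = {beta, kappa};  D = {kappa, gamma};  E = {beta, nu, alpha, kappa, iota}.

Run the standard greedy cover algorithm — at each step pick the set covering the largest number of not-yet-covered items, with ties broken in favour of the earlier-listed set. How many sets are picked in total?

3

Greedy: pick E (covers 5 new) → pick A (covers 1 new) → pick B (covers 1 new). Total picks: 3.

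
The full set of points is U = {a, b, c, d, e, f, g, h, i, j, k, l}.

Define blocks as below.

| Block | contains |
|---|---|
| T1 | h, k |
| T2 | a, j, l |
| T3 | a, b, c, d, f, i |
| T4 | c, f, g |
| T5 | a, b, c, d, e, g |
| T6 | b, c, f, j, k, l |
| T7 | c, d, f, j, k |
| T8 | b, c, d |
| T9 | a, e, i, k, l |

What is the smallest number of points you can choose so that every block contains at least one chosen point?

T = {c, h, l} meets every block (each contains at least one member of T), and |T| = 3.
The blocks T1, T2, T8 are pairwise disjoint, so any hitting set needs a separate point for each — at least 3. Hence 3 is optimal.

3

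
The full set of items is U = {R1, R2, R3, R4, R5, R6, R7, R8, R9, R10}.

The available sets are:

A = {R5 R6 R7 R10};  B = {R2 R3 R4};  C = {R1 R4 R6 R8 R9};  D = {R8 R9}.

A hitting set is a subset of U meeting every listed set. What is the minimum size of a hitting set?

3

Take H = {R2, R5, R8}. Each listed set contains at least one of these, so H is a hitting set of size 3.
The sets A, B, D are pairwise disjoint, so any hitting set needs a separate item for each — at least 3. Hence 3 is optimal.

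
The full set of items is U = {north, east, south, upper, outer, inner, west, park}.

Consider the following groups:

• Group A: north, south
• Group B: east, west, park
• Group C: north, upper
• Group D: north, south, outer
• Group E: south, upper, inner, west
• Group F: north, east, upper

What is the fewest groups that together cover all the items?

B and D and E together: B ∪ D ∪ E = {north, east, south, upper, outer, inner, west, park} — every item is covered.
Only D contains outer, so D is forced; the remaining 5 items need at least 2 more groups (each remaining group adds at most 3) — so at least 3 groups are needed, and 3 is optimal.

3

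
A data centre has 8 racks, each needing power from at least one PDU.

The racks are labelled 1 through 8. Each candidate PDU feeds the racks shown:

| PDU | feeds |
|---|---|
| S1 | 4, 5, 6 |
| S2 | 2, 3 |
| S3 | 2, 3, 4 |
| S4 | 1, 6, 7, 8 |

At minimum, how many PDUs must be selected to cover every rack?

3

S1 and S3 and S4 together: S1 ∪ S3 ∪ S4 = {1, 2, 3, 4, 5, 6, 7, 8} — every rack is covered.
Only S4 contains 1, so S4 is forced; the remaining 4 racks need at least 2 more PDUs (each remaining PDU adds at most 3) — so at least 3 PDUs are needed, and 3 is optimal.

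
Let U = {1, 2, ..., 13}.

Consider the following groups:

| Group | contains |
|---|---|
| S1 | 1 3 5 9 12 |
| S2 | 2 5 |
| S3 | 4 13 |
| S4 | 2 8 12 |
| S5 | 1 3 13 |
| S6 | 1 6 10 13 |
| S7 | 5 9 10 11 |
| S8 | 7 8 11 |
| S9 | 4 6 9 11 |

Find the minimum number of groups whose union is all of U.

5

S1, S3, S4, S6, and S8 cover everything between them: the union {1, 2, 3, 4, 5, 6, 7, 8, 9, 10, 11, 12, 13} is all of U.
No 4 of the 9 groups cover everything (all 126 combinations miss at least one point), so 5 is optimal.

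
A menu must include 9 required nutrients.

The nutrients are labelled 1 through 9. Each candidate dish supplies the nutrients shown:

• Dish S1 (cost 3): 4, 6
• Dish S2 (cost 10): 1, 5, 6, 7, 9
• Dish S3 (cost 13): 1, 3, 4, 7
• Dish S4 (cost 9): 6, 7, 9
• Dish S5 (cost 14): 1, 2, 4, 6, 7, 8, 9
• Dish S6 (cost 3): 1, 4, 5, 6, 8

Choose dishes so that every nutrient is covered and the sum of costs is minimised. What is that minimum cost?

S3, S5, S6 together cover every nutrient (S3 ∪ S5 ∪ S6 = {1, 2, 3, 4, 5, 6, 7, 8, 9}); total cost 13 + 14 + 3 = 30.
The greedy pick S6, S4, S3, S5 costs 39; no covering selection beats 30.

30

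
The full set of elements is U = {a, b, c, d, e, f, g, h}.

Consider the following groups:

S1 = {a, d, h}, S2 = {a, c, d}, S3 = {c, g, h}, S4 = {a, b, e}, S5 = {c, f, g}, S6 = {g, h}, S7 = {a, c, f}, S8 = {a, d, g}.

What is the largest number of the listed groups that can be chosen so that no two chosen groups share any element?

S3, S4 are pairwise disjoint (S3={c,g,h}; S4={a,b,e}).
Every remaining group overlaps one of these, and no 3 of the listed groups are pairwise disjoint, so 2 is the maximum.

2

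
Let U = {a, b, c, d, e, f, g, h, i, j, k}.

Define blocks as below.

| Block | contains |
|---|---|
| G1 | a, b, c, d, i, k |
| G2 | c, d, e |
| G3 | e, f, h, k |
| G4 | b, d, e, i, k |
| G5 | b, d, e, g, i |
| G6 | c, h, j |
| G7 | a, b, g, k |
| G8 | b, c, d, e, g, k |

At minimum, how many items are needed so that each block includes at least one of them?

3

The 3 items {b, e, h} hit every block.
No choice of 2 items meets every block, so 3 is the minimum.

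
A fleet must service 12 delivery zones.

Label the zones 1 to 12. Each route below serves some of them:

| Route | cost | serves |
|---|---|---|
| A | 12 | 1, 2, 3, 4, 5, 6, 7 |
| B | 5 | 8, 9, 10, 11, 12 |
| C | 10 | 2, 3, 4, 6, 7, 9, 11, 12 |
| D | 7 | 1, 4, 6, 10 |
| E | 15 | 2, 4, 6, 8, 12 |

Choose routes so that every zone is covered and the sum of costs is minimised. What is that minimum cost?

17

A, B together cover every zone (A ∪ B = {1, 2, 3, 4, 5, 6, 7, 8, 9, 10, 11, 12}); total cost 12 + 5 = 17.
No covering selection has total cost below 17.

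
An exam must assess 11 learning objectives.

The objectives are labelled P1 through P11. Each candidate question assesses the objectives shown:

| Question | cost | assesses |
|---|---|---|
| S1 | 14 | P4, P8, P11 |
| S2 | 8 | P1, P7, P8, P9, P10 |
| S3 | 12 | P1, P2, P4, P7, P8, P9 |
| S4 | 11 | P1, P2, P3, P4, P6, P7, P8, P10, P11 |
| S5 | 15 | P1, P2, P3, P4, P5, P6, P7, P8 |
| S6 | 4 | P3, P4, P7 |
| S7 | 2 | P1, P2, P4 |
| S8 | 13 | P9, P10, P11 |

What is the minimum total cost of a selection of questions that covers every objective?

28

S5, S8 together cover every objective (S5 ∪ S8 = {P1, P2, P3, P4, P5, P6, P7, P8, P9, P10, P11}); total cost 15 + 13 = 28.
The greedy pick S7, S4, S2, S5 costs 36; no covering selection beats 28.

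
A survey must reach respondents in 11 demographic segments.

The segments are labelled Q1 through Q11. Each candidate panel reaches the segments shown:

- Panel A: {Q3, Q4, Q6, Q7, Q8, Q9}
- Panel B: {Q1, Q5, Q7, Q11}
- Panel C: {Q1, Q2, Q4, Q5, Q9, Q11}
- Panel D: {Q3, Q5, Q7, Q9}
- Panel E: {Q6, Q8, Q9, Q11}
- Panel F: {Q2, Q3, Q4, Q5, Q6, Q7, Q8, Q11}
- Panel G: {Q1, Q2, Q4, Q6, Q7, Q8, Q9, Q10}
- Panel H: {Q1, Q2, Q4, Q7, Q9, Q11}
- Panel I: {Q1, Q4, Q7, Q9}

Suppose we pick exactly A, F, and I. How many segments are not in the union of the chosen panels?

Union of A, F, I = {Q1, Q2, Q3, Q4, Q5, Q6, Q7, Q8, Q9, Q11}.
Not covered: Q10 — 1 segment.

1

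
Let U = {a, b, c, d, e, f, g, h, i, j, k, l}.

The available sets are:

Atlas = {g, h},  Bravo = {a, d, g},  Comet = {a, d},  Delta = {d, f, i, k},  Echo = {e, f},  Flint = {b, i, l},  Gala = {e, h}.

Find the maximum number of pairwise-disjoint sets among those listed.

Atlas, Comet, Echo, Flint are pairwise disjoint (Atlas={g,h}; Comet={a,d}; Echo={e,f}; Flint={b,i,l}).
Every remaining set overlaps one of these, and no 5 of the listed sets are pairwise disjoint, so 4 is the maximum.

4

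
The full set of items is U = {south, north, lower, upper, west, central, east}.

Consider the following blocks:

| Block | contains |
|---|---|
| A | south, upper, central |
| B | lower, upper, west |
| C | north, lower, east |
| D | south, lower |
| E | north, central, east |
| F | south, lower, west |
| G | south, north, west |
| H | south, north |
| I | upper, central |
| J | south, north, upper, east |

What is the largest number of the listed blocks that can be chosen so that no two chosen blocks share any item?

2

C, I are pairwise disjoint (C={north,lower,east}; I={upper,central}).
Every remaining block overlaps one of these, and no 3 of the listed blocks are pairwise disjoint, so 2 is the maximum.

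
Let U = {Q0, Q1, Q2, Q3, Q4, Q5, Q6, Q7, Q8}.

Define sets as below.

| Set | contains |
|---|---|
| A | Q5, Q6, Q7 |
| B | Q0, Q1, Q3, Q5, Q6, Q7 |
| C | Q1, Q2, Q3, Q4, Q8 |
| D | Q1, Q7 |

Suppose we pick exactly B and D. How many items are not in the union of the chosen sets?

3

Union of B, D = {Q0, Q1, Q3, Q5, Q6, Q7}.
Not covered: Q2, Q4, Q8 — 3 items.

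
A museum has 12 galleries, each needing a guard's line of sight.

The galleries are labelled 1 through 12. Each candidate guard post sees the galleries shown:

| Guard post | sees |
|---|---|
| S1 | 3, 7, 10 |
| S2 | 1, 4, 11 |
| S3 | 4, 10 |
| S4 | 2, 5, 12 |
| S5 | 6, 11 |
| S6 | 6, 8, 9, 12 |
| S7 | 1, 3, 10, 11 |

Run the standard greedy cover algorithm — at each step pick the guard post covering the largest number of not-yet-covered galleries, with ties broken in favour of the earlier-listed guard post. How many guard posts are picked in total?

Greedy: pick S6 (covers 4 new) → pick S7 (covers 4 new) → pick S4 (covers 2 new) → pick S1 (covers 1 new) → pick S2 (covers 1 new). Total picks: 5.
(The true minimum cover uses only 4 guard posts, so greedy is not optimal here.)

5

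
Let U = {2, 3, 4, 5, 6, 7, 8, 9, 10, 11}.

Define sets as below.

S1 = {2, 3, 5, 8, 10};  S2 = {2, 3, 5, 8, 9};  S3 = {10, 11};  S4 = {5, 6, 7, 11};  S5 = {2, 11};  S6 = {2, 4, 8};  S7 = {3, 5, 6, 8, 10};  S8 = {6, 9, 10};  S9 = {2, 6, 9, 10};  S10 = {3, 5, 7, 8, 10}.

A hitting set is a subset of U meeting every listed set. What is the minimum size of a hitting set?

3

Take H = {8, 9, 11}. Each listed set contains at least one of these, so H is a hitting set of size 3.
No choice of 2 elements meets every set, so 3 is the minimum.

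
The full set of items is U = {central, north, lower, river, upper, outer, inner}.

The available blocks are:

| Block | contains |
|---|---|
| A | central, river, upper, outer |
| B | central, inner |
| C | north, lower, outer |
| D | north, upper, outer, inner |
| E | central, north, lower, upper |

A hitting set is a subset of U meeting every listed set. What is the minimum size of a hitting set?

The 2 items {central, north} hit every block.
The blocks B, C are pairwise disjoint, so any hitting set needs a separate item for each — at least 2. Hence 2 is optimal.

2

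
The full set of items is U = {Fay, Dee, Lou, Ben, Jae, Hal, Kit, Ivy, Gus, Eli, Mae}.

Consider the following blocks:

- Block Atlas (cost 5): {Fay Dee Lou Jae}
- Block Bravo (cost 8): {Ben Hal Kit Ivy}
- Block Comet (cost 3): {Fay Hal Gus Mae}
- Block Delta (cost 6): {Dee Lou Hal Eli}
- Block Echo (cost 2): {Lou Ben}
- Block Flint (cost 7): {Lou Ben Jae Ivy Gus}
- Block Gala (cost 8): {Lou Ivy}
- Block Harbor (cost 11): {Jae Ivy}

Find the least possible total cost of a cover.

22

Atlas, Bravo, Comet, Delta together cover every item (Atlas ∪ Bravo ∪ Comet ∪ Delta = {Fay, Dee, Lou, Ben, Jae, Hal, Kit, Ivy, Gus, Eli, Mae}); total cost 5 + 8 + 3 + 6 = 22.
The greedy pick Comet, Echo, Atlas, Bravo, Delta costs 24; no covering selection beats 22.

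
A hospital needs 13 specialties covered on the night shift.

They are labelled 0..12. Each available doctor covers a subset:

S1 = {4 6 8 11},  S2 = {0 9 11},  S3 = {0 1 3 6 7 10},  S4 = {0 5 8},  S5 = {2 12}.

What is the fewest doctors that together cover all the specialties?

5

Take {S1, S2, S3, S4, S5}. Their union is {0, 1, 2, 3, 4, 5, 6, 7, 8, 9, 10, 11, 12}, which is all 13 specialties.
No 4 of the 5 doctors cover everything (all 5 combinations miss at least one specialty), so 5 is optimal.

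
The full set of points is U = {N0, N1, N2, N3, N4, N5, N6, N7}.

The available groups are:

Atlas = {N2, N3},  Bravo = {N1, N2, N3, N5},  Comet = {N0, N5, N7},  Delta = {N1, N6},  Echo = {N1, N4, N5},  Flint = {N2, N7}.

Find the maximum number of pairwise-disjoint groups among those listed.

3

Atlas, Comet, Delta are pairwise disjoint (Atlas={N2,N3}; Comet={N0,N5,N7}; Delta={N1,N6}).
Every remaining group overlaps one of these, and no 4 of the listed groups are pairwise disjoint, so 3 is the maximum.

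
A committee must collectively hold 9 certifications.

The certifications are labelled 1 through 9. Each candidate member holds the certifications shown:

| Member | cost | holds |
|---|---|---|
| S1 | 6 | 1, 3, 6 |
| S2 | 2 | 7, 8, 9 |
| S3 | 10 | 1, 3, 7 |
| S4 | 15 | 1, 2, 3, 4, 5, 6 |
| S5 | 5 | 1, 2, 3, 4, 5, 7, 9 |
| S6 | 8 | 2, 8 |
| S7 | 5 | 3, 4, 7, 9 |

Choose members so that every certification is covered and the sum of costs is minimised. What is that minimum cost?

13

S1, S2, S5 together cover every certification (S1 ∪ S2 ∪ S5 = {1, 2, 3, 4, 5, 6, 7, 8, 9}); total cost 6 + 2 + 5 = 13.
No covering selection has total cost below 13.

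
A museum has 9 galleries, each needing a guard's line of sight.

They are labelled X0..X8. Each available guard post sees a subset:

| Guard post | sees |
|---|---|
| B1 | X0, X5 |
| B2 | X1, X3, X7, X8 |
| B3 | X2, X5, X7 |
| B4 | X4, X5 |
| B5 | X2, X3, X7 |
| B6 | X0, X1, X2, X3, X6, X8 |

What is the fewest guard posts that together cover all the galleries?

3

B2 and B4 and B6 together: B2 ∪ B4 ∪ B6 = {X0, X1, X2, X3, X4, X5, X6, X7, X8} — every gallery is covered.
Only B4 contains X4, so B4 is forced; the remaining 7 galleries need at least 2 more guard posts (each remaining guard post adds at most 6) — so at least 3 guard posts are needed, and 3 is optimal.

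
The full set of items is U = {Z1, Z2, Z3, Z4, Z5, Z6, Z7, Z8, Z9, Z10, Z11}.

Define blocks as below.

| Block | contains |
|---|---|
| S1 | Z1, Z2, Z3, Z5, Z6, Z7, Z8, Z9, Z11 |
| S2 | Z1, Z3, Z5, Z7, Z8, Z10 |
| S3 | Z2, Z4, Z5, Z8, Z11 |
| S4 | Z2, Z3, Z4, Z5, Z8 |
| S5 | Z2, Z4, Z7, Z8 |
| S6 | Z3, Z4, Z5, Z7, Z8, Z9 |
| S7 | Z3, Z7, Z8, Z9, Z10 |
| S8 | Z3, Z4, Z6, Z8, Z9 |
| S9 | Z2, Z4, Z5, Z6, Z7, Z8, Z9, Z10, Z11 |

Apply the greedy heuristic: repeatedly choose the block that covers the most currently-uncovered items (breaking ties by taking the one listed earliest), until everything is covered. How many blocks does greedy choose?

Greedy: pick S1 (covers 9 new) → pick S9 (covers 2 new). Total picks: 2.

2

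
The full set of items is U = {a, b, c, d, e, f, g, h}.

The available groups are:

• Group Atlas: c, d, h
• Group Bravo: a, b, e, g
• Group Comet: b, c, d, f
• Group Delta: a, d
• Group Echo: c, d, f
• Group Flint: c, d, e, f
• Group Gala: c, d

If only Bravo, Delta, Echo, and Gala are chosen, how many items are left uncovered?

1

Union of Bravo, Delta, Echo, Gala = {a, b, c, d, e, f, g}.
Not covered: h — 1 item.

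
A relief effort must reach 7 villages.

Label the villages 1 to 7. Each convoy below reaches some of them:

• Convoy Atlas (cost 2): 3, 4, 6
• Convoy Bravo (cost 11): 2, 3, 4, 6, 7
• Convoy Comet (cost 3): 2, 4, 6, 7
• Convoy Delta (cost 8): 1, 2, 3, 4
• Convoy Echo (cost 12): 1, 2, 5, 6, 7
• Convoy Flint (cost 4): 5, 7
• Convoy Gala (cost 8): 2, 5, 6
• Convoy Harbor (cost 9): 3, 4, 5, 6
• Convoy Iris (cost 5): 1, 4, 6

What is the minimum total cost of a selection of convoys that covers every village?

Atlas, Comet, Flint, Iris together cover every village (Atlas ∪ Comet ∪ Flint ∪ Iris = {1, 2, 3, 4, 5, 6, 7}); total cost 2 + 3 + 4 + 5 = 14.
No covering selection has total cost below 14.

14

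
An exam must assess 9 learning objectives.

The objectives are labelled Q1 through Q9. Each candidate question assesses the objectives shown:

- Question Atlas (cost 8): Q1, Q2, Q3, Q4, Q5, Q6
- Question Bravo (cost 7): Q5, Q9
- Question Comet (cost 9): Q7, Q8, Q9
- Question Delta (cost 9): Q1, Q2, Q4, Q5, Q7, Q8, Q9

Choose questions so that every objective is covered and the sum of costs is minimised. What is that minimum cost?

Atlas, Comet together cover every objective (Atlas ∪ Comet = {Q1, Q2, Q3, Q4, Q5, Q6, Q7, Q8, Q9}); total cost 8 + 9 = 17.
No covering selection has total cost below 17.

17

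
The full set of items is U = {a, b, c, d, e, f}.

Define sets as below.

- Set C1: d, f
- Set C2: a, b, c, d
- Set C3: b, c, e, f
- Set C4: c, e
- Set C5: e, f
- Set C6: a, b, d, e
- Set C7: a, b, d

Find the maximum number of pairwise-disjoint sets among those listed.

C1, C4 are pairwise disjoint (C1={d,f}; C4={c,e}).
Every remaining set overlaps one of these, and no 3 of the listed sets are pairwise disjoint, so 2 is the maximum.

2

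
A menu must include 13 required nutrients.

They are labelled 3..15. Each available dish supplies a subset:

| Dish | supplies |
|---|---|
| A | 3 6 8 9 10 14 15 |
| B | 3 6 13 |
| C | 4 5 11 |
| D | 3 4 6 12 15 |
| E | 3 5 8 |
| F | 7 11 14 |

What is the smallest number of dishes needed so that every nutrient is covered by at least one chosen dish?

A and B and C and D and F together: A ∪ B ∪ C ∪ D ∪ F = {3, 4, 5, 6, 7, 8, 9, 10, 11, 12, 13, 14, 15} — every nutrient is covered.
No 4 of the 6 dishes cover everything (all 15 combinations miss at least one nutrient), so 5 is optimal.

5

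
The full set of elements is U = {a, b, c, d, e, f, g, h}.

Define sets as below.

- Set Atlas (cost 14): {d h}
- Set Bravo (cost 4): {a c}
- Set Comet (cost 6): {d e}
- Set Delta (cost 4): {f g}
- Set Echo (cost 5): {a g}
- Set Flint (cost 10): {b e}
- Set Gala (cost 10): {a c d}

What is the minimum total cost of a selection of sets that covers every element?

Atlas, Bravo, Delta, Flint together cover every element (Atlas ∪ Bravo ∪ Delta ∪ Flint = {a, b, c, d, e, f, g, h}); total cost 14 + 4 + 4 + 10 = 32.
The greedy pick Bravo, Delta, Comet, Flint, Atlas costs 38; no covering selection beats 32.

32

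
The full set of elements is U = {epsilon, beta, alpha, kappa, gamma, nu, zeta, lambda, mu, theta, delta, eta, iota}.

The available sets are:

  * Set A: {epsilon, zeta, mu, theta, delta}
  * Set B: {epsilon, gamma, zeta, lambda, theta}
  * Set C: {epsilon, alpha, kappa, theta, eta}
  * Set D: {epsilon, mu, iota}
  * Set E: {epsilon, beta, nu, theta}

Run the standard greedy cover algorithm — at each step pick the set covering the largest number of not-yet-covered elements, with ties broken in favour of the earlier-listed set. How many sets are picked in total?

5

Greedy: pick A (covers 5 new) → pick C (covers 3 new) → pick B (covers 2 new) → pick E (covers 2 new) → pick D (covers 1 new). Total picks: 5.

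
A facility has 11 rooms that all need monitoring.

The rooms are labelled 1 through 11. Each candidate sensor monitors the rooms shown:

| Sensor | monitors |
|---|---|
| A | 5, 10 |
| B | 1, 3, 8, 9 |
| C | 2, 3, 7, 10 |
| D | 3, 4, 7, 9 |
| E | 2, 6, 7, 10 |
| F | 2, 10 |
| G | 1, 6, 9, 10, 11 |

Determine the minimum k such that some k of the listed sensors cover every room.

Take {A, B, C, D, G}. Their union is {1, 2, 3, 4, 5, 6, 7, 8, 9, 10, 11}, which is all 11 rooms.
No 4 of the 7 sensors cover everything (all 35 combinations miss at least one room), so 5 is optimal.

5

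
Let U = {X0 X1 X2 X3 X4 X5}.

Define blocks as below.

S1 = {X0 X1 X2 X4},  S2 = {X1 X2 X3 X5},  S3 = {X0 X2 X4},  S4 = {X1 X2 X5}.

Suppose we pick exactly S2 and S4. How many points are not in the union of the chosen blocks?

Union of S2, S4 = {X1, X2, X3, X5}.
Not covered: X0, X4 — 2 points.

2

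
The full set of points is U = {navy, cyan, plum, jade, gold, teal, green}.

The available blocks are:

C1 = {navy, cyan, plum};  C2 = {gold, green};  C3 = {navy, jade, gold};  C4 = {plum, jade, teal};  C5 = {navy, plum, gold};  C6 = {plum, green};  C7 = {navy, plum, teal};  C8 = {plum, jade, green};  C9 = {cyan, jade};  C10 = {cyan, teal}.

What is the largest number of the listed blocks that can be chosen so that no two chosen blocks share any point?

C2, C7, C9 are pairwise disjoint (C2={gold,green}; C7={navy,plum,teal}; C9={cyan,jade}).
Every remaining block overlaps one of these, and no 4 of the listed blocks are pairwise disjoint, so 3 is the maximum.

3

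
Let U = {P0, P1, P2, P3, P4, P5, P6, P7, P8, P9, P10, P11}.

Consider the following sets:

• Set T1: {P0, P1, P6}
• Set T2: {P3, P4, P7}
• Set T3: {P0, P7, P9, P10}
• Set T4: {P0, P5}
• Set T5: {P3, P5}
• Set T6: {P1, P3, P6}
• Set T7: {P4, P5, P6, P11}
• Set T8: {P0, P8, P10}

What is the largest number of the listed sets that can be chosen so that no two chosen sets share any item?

T2, T4 are pairwise disjoint (T2={P3,P4,P7}; T4={P0,P5}).
Every remaining set overlaps one of these, and no 3 of the listed sets are pairwise disjoint, so 2 is the maximum.

2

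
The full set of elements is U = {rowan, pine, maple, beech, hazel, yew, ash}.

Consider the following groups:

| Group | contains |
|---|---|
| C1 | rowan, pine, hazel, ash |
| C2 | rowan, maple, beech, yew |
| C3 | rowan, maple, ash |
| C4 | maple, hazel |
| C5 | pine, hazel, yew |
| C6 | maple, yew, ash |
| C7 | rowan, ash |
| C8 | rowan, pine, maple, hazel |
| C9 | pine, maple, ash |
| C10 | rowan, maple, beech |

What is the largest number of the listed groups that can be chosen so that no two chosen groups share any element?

C3, C5 are pairwise disjoint (C3={rowan,maple,ash}; C5={pine,hazel,yew}).
Every remaining group overlaps one of these, and no 3 of the listed groups are pairwise disjoint, so 2 is the maximum.

2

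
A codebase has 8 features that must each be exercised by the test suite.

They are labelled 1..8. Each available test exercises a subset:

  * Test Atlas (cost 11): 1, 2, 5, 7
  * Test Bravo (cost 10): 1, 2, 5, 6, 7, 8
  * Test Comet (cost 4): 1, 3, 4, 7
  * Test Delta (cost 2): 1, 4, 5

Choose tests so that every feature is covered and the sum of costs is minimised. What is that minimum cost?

Bravo, Comet together cover every feature (Bravo ∪ Comet = {1, 2, 3, 4, 5, 6, 7, 8}); total cost 10 + 4 = 14.
The greedy pick Delta, Comet, Bravo costs 16; no covering selection beats 14.

14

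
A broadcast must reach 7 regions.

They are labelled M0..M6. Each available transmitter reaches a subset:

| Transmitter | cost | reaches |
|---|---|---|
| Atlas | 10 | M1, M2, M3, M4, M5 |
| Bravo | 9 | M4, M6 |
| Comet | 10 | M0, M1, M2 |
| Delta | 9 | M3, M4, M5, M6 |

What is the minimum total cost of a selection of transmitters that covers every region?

Comet, Delta together cover every region (Comet ∪ Delta = {M0, M1, M2, M3, M4, M5, M6}); total cost 10 + 9 = 19.
The greedy pick Atlas, Bravo, Comet costs 29; no covering selection beats 19.

19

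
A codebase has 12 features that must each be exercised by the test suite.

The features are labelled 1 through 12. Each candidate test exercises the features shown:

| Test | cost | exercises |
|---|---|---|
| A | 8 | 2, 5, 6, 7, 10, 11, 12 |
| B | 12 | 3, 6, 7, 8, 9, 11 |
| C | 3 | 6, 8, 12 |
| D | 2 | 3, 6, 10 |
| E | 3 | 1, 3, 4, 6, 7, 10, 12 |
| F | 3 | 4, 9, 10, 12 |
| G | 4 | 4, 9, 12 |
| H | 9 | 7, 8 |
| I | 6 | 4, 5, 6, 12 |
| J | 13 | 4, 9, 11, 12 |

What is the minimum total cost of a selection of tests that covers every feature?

A, C, E, F together cover every feature (A ∪ C ∪ E ∪ F = {1, 2, 3, 4, 5, 6, 7, 8, 9, 10, 11, 12}); total cost 8 + 3 + 3 + 3 = 17.
No covering selection has total cost below 17.

17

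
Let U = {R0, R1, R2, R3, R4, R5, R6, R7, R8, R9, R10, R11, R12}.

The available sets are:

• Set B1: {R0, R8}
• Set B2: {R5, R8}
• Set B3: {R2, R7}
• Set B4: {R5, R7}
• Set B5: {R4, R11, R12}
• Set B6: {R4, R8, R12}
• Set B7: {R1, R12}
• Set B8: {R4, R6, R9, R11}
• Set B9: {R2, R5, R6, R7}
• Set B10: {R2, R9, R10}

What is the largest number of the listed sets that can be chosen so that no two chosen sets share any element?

4

B1, B4, B5, B10 are pairwise disjoint (B1={R0,R8}; B4={R5,R7}; B5={R4,R11,R12}; B10={R2,R9,R10}).
Every remaining set overlaps one of these, and no 5 of the listed sets are pairwise disjoint, so 4 is the maximum.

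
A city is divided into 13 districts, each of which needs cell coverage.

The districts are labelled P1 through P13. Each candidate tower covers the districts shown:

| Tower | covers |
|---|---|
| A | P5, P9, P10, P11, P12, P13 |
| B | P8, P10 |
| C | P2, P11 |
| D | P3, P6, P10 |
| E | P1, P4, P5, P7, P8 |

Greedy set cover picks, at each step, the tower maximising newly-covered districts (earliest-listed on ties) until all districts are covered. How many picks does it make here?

Greedy: pick A (covers 6 new) → pick E (covers 4 new) → pick D (covers 2 new) → pick C (covers 1 new). Total picks: 4.

4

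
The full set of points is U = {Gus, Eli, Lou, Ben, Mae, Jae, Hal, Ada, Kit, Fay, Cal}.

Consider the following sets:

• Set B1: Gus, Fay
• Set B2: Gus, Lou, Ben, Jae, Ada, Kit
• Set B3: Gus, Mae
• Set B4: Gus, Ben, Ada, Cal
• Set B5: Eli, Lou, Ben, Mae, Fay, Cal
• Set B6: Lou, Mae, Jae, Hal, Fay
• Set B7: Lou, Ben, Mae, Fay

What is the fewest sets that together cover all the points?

3

B2 and B5 and B6 together: B2 ∪ B5 ∪ B6 = {Gus, Eli, Lou, Ben, Mae, Jae, Hal, Ada, Kit, Fay, Cal} — every point is covered.
Only B5 contains Eli, so B5 is forced; the remaining 5 points need at least 2 more sets (each remaining set adds at most 4) — so at least 3 sets are needed, and 3 is optimal.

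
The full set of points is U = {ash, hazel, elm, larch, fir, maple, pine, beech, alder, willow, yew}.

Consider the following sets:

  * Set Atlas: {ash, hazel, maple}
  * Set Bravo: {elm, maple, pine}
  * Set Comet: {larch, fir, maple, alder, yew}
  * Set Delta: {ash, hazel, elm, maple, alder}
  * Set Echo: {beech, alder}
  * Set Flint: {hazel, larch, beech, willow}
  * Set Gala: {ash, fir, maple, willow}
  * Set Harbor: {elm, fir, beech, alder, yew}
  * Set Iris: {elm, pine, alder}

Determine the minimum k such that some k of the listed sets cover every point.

Atlas and Comet and Flint and Iris together: Atlas ∪ Comet ∪ Flint ∪ Iris = {ash, hazel, elm, larch, fir, maple, pine, beech, alder, willow, yew} — every point is covered.
No 3 of the 9 sets cover everything (all 84 combinations miss at least one point), so 4 is optimal.

4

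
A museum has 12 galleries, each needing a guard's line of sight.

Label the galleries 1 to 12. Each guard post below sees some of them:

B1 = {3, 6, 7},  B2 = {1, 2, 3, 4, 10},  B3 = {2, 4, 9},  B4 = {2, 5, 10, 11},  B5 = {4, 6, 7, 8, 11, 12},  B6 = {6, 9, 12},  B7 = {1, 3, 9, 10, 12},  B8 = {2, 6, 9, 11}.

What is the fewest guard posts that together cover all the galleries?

3

B4 and B5 and B7 together: B4 ∪ B5 ∪ B7 = {1, 2, 3, 4, 5, 6, 7, 8, 9, 10, 11, 12} — every gallery is covered.
Only B4 contains 5, so B4 is forced; the remaining 8 galleries need at least 2 more guard posts (each remaining guard post adds at most 5) — so at least 3 guard posts are needed, and 3 is optimal.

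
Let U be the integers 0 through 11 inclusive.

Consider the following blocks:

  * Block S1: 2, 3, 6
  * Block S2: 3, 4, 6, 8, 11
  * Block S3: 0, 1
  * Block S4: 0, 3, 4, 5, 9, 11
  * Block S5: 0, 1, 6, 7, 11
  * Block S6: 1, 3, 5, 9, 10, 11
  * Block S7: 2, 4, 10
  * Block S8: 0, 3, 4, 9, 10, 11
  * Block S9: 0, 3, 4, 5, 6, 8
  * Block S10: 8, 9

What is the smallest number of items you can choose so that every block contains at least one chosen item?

H = {1, 3, 4, 9} meets every block (each contains at least one member of H), and |H| = 4.
No choice of 3 items meets every block, so 4 is the minimum.

4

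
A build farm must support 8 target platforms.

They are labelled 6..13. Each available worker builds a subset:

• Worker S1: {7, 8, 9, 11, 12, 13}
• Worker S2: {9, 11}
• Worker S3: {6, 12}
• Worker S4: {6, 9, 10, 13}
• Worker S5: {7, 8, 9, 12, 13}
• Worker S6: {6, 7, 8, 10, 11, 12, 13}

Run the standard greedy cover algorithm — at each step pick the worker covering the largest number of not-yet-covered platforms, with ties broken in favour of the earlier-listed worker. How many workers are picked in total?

2

Greedy: pick S6 (covers 7 new) → pick S1 (covers 1 new). Total picks: 2.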